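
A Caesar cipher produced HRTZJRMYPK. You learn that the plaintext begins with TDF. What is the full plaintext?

From the crib: H(7)−T(19)=-12≡14, so the shift is 14.
Subtract 14 from each ciphertext letter:
H(7): 7−14=-7≡19 → T
R(17): 17−14=3 → D
T(19): 19−14=5 → F
Z(25): 25−14=11 → L
J(9): 9−14=-5≡21 → V
R(17): 17−14=3 → D
M(12): 12−14=-2≡24 → Y
Y(24): 24−14=10 → K
P(15): 15−14=1 → B
K(10): 10−14=-4≡22 → W

TDFLVDYKBW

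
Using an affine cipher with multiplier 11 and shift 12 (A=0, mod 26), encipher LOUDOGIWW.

L(11): 11·11+12=133≡3 → D
O(14): 11·14+12=166≡10 → K
U(20): 11·20+12=232≡24 → Y
D(3): 11·3+12=45≡19 → T
O(14): 11·14+12=166≡10 → K
G(6): 11·6+12=78≡0 → A
I(8): 11·8+12=100≡22 → W
W(22): 11·22+12=254≡20 → U
W(22): 11·22+12=254≡20 → U

DKYTKAWUU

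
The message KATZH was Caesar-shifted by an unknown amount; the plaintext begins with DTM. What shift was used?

7

From the crib: K(10)−D(3)=7, so the shift is 7.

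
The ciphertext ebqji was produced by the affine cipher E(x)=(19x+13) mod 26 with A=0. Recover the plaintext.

The inverse of 19 mod 26 is 11, since 19·11=209≡1. Apply D(y)=11·(y−13) mod 26:
e(4): 11·(4−13)=-99≡5 → f
b(1): 11·(1−13)=-132≡24 → y
q(16): 11·(16−13)=33≡7 → h
j(9): 11·(9−13)=-44≡8 → i
i(8): 11·(8−13)=-55≡23 → x

fyhix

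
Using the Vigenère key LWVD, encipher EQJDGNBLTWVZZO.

Repeat the key across the message: LWVDLWVDLWVDLW
E(4)+L(11): 15 → P
Q(16)+W(22): 38≡12 → M
J(9)+V(21): 30≡4 → E
D(3)+D(3): 6 → G
G(6)+L(11): 17 → R
N(13)+W(22): 35≡9 → J
B(1)+V(21): 22 → W
L(11)+D(3): 14 → O
T(19)+L(11): 30≡4 → E
W(22)+W(22): 44≡18 → S
V(21)+V(21): 42≡16 → Q
Z(25)+D(3): 28≡2 → C
Z(25)+L(11): 36≡10 → K
O(14)+W(22): 36≡10 → K

PMEGRJWOESQCKK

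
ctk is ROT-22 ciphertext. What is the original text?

gxo

c(2): 2−22=-20≡6 → g
t(19): 19−22=-3≡23 → x
k(10): 10−22=-12≡14 → o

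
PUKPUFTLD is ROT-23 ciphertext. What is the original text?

SXNSXIWOG

P(15): 15−23=-8≡18 → S
U(20): 20−23=-3≡23 → X
K(10): 10−23=-13≡13 → N
P(15): 15−23=-8≡18 → S
U(20): 20−23=-3≡23 → X
F(5): 5−23=-18≡8 → I
T(19): 19−23=-4≡22 → W
L(11): 11−23=-12≡14 → O
D(3): 3−23=-20≡6 → G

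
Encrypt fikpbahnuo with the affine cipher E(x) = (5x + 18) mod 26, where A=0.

f(5): 5·5+18=43≡17 → r
i(8): 5·8+18=58≡6 → g
k(10): 5·10+18=68≡16 → q
p(15): 5·15+18=93≡15 → p
b(1): 5·1+18=23 → x
a(0): 5·0+18=18 → s
h(7): 5·7+18=53≡1 → b
n(13): 5·13+18=83≡5 → f
u(20): 5·20+18=118≡14 → o
o(14): 5·14+18=88≡10 → k

rgqpxsbfok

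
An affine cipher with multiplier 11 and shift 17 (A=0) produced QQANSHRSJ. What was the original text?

The inverse of 11 mod 26 is 19, since 11·19=209≡1. Apply D(y)=19·(y−17) mod 26:
Q(16): 19·(16−17)=-19≡7 → H
Q(16): 19·(16−17)=-19≡7 → H
A(0): 19·(0−17)=-323≡15 → P
N(13): 19·(13−17)=-76≡2 → C
S(18): 19·(18−17)=19 → T
H(7): 19·(7−17)=-190≡18 → S
R(17): 19·(17−17)=0 → A
S(18): 19·(18−17)=19 → T
J(9): 19·(9−17)=-152≡4 → E

HHPCTSATE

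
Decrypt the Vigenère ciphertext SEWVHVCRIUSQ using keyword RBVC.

BDBTQUHPRTXO

Repeat the key across the ciphertext: RBVCRBVCRBVC
S(18)−R(17): 1 → B
E(4)−B(1): 3 → D
W(22)−V(21): 1 → B
V(21)−C(2): 19 → T
H(7)−R(17): -10≡16 → Q
V(21)−B(1): 20 → U
C(2)−V(21): -19≡7 → H
R(17)−C(2): 15 → P
I(8)−R(17): -9≡17 → R
U(20)−B(1): 19 → T
S(18)−V(21): -3≡23 → X
Q(16)−C(2): 14 → O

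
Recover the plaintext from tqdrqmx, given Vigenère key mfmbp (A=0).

Repeat the key across the ciphertext: mfmbpmf
t(19)−m(12): 7 → h
q(16)−f(5): 11 → l
d(3)−m(12): -9≡17 → r
r(17)−b(1): 16 → q
q(16)−p(15): 1 → b
m(12)−m(12): 0 → a
x(23)−f(5): 18 → s

hlrqbas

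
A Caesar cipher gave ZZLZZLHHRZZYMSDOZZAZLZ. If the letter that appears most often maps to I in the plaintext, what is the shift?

17

The most frequent ciphertext letter is Z (appears 10 times).
Z is position 25; I is position 8.
Shift = 17.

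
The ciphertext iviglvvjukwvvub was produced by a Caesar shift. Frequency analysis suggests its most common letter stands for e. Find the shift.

The most frequent ciphertext letter is v (appears 5 times).
v is position 21; e is position 4.
Shift = 17.

17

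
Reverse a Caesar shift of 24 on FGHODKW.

HIJQFMY

F(5): 5−24=-19≡7 → H
G(6): 6−24=-18≡8 → I
H(7): 7−24=-17≡9 → J
O(14): 14−24=-10≡16 → Q
D(3): 3−24=-21≡5 → F
K(10): 10−24=-14≡12 → M
W(22): 22−24=-2≡24 → Y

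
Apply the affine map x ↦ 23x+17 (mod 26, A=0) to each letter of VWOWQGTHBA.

V(21): 23·21+17=500≡6 → G
W(22): 23·22+17=523≡3 → D
O(14): 23·14+17=339≡1 → B
W(22): 23·22+17=523≡3 → D
Q(16): 23·16+17=385≡21 → V
G(6): 23·6+17=155≡25 → Z
T(19): 23·19+17=454≡12 → M
H(7): 23·7+17=178≡22 → W
B(1): 23·1+17=40≡14 → O
A(0): 23·0+17=17 → R

GDBDVZMWOR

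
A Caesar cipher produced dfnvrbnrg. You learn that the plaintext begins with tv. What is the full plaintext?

From the crib: d(3)−t(19)=-16≡10, so the shift is 10.
Subtract 10 from each ciphertext letter:
d(3): 3−10=-7≡19 → t
f(5): 5−10=-5≡21 → v
n(13): 13−10=3 → d
v(21): 21−10=11 → l
r(17): 17−10=7 → h
b(1): 1−10=-9≡17 → r
n(13): 13−10=3 → d
r(17): 17−10=7 → h
g(6): 6−10=-4≡22 → w

tvdlhrdhw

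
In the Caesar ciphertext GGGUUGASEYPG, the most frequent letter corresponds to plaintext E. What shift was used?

2

The most frequent ciphertext letter is G (appears 5 times).
G is position 6; E is position 4.
Shift = 2.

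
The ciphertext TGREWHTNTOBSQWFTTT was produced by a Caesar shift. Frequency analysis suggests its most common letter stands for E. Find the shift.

The most frequent ciphertext letter is T (appears 6 times).
T is position 19; E is position 4.
Shift = 15.

15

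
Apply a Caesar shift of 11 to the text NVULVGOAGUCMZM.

N(13): 13+11=24 → Y
V(21): 21+11=32≡6 → G
U(20): 20+11=31≡5 → F
L(11): 11+11=22 → W
V(21): 21+11=32≡6 → G
G(6): 6+11=17 → R
O(14): 14+11=25 → Z
A(0): 0+11=11 → L
G(6): 6+11=17 → R
U(20): 20+11=31≡5 → F
C(2): 2+11=13 → N
M(12): 12+11=23 → X
Z(25): 25+11=36≡10 → K
M(12): 12+11=23 → X

YGFWGRZLRFNXKX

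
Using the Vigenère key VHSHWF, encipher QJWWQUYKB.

LQODMZTRT

Repeat the key across the message: VHSHWFVHS
Q(16)+V(21): 37≡11 → L
J(9)+H(7): 16 → Q
W(22)+S(18): 40≡14 → O
W(22)+H(7): 29≡3 → D
Q(16)+W(22): 38≡12 → M
U(20)+F(5): 25 → Z
Y(24)+V(21): 45≡19 → T
K(10)+H(7): 17 → R
B(1)+S(18): 19 → T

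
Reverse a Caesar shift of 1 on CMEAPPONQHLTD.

BLDZOONMPGKSC

C(2): 2−1=1 → B
M(12): 12−1=11 → L
E(4): 4−1=3 → D
A(0): 0−1=-1≡25 → Z
P(15): 15−1=14 → O
P(15): 15−1=14 → O
O(14): 14−1=13 → N
N(13): 13−1=12 → M
Q(16): 16−1=15 → P
H(7): 7−1=6 → G
L(11): 11−1=10 → K
T(19): 19−1=18 → S
D(3): 3−1=2 → C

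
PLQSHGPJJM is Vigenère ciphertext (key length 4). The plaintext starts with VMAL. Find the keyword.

UZQH

Subtract each crib letter from the matching ciphertext letter (mod 26):
P(15)−V(21)=-6≡20 → U
L(11)−M(12)=-1≡25 → Z
Q(16)−A(0)=16 → Q
S(18)−L(11)=7 → H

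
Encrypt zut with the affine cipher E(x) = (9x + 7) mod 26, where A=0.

yfw

z(25): 9·25+7=232≡24 → y
u(20): 9·20+7=187≡5 → f
t(19): 9·19+7=178≡22 → w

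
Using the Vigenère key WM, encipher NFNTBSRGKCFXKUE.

JRJFXENSGOBJGGA

Repeat the key across the message: WMWMWMWMWMWMWMW
N(13)+W(22): 35≡9 → J
F(5)+M(12): 17 → R
N(13)+W(22): 35≡9 → J
T(19)+M(12): 31≡5 → F
B(1)+W(22): 23 → X
S(18)+M(12): 30≡4 → E
R(17)+W(22): 39≡13 → N
G(6)+M(12): 18 → S
K(10)+W(22): 32≡6 → G
C(2)+M(12): 14 → O
F(5)+W(22): 27≡1 → B
X(23)+M(12): 35≡9 → J
K(10)+W(22): 32≡6 → G
U(20)+M(12): 32≡6 → G
E(4)+W(22): 26≡0 → A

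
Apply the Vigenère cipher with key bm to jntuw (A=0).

kzugx

Repeat the key across the message: bmbmb
j(9)+b(1): 10 → k
n(13)+m(12): 25 → z
t(19)+b(1): 20 → u
u(20)+m(12): 32≡6 → g
w(22)+b(1): 23 → x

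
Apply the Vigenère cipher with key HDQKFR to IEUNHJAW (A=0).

Repeat the key across the message: HDQKFRHD
I(8)+H(7): 15 → P
E(4)+D(3): 7 → H
U(20)+Q(16): 36≡10 → K
N(13)+K(10): 23 → X
H(7)+F(5): 12 → M
J(9)+R(17): 26≡0 → A
A(0)+H(7): 7 → H
W(22)+D(3): 25 → Z

PHKXMAHZ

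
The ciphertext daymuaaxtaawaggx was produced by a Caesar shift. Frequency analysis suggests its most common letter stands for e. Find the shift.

The most frequent ciphertext letter is a (appears 6 times).
a is position 0; e is position 4.
Shift = -4≡22.

22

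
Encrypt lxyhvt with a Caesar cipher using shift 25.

kwxgus

l(11): 11+25=36≡10 → k
x(23): 23+25=48≡22 → w
y(24): 24+25=49≡23 → x
h(7): 7+25=32≡6 → g
v(21): 21+25=46≡20 → u
t(19): 19+25=44≡18 → s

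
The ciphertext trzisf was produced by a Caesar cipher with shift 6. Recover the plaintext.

nltcmz

t(19): 19−6=13 → n
r(17): 17−6=11 → l
z(25): 25−6=19 → t
i(8): 8−6=2 → c
s(18): 18−6=12 → m
f(5): 5−6=-1≡25 → z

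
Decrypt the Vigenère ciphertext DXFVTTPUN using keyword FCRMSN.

YVOJBGKSW

Repeat the key across the ciphertext: FCRMSNFCR
D(3)−F(5): -2≡24 → Y
X(23)−C(2): 21 → V
F(5)−R(17): -12≡14 → O
V(21)−M(12): 9 → J
T(19)−S(18): 1 → B
T(19)−N(13): 6 → G
P(15)−F(5): 10 → K
U(20)−C(2): 18 → S
N(13)−R(17): -4≡22 → W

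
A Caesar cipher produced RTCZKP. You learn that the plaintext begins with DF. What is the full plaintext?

DFOLWB

From the crib: R(17)−D(3)=14, so the shift is 14.
Subtract 14 from each ciphertext letter:
R(17): 17−14=3 → D
T(19): 19−14=5 → F
C(2): 2−14=-12≡14 → O
Z(25): 25−14=11 → L
K(10): 10−14=-4≡22 → W
P(15): 15−14=1 → B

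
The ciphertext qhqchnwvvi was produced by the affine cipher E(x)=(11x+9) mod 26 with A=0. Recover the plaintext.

dodxoynuuh

The inverse of 11 mod 26 is 19, since 11·19=209≡1. Apply D(y)=19·(y−9) mod 26:
q(16): 19·(16−9)=133≡3 → d
h(7): 19·(7−9)=-38≡14 → o
q(16): 19·(16−9)=133≡3 → d
c(2): 19·(2−9)=-133≡23 → x
h(7): 19·(7−9)=-38≡14 → o
n(13): 19·(13−9)=76≡24 → y
w(22): 19·(22−9)=247≡13 → n
v(21): 19·(21−9)=228≡20 → u
v(21): 19·(21−9)=228≡20 → u
i(8): 19·(8−9)=-19≡7 → h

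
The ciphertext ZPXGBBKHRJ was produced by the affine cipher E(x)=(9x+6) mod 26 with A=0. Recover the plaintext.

The inverse of 9 mod 26 is 3, since 9·3=27≡1. Apply D(y)=3·(y−6) mod 26:
Z(25): 3·(25−6)=57≡5 → F
P(15): 3·(15−6)=27≡1 → B
X(23): 3·(23−6)=51≡25 → Z
G(6): 3·(6−6)=0 → A
B(1): 3·(1−6)=-15≡11 → L
B(1): 3·(1−6)=-15≡11 → L
K(10): 3·(10−6)=12 → M
H(7): 3·(7−6)=3 → D
R(17): 3·(17−6)=33≡7 → H
J(9): 3·(9−6)=9 → J

FBZALLMDHJ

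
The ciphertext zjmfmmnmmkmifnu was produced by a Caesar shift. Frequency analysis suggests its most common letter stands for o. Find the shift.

The most frequent ciphertext letter is m (appears 6 times).
m is position 12; o is position 14.
Shift = -2≡24.

24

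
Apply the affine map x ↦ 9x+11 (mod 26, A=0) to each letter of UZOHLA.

U(20): 9·20+11=191≡9 → J
Z(25): 9·25+11=236≡2 → C
O(14): 9·14+11=137≡7 → H
H(7): 9·7+11=74≡22 → W
L(11): 9·11+11=110≡6 → G
A(0): 9·0+11=11 → L

JCHWGL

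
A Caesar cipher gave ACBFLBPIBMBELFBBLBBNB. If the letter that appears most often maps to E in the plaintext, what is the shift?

23

The most frequent ciphertext letter is B (appears 9 times).
B is position 1; E is position 4.
Shift = -3≡23.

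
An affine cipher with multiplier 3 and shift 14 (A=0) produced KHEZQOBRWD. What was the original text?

QPOVSANBUF

The inverse of 3 mod 26 is 9, since 3·9=27≡1. Apply D(y)=9·(y−14) mod 26:
K(10): 9·(10−14)=-36≡16 → Q
H(7): 9·(7−14)=-63≡15 → P
E(4): 9·(4−14)=-90≡14 → O
Z(25): 9·(25−14)=99≡21 → V
Q(16): 9·(16−14)=18 → S
O(14): 9·(14−14)=0 → A
B(1): 9·(1−14)=-117≡13 → N
R(17): 9·(17−14)=27≡1 → B
W(22): 9·(22−14)=72≡20 → U
D(3): 9·(3−14)=-99≡5 → F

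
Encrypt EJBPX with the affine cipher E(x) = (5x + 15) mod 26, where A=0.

JIUMA

E(4): 5·4+15=35≡9 → J
J(9): 5·9+15=60≡8 → I
B(1): 5·1+15=20 → U
P(15): 5·15+15=90≡12 → M
X(23): 5·23+15=130≡0 → A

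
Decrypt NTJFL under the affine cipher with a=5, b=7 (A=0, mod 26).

WSQKG

The inverse of 5 mod 26 is 21, since 5·21=105≡1. Apply D(y)=21·(y−7) mod 26:
N(13): 21·(13−7)=126≡22 → W
T(19): 21·(19−7)=252≡18 → S
J(9): 21·(9−7)=42≡16 → Q
F(5): 21·(5−7)=-42≡10 → K
L(11): 21·(11−7)=84≡6 → G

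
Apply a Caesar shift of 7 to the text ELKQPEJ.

LSRXWLQ

E(4): 4+7=11 → L
L(11): 11+7=18 → S
K(10): 10+7=17 → R
Q(16): 16+7=23 → X
P(15): 15+7=22 → W
E(4): 4+7=11 → L
J(9): 9+7=16 → Q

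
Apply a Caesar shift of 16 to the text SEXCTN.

S(18): 18+16=34≡8 → I
E(4): 4+16=20 → U
X(23): 23+16=39≡13 → N
C(2): 2+16=18 → S
T(19): 19+16=35≡9 → J
N(13): 13+16=29≡3 → D

IUNSJD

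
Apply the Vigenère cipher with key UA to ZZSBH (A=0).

TZMBB

Repeat the key across the message: UAUAU
Z(25)+U(20): 45≡19 → T
Z(25)+A(0): 25 → Z
S(18)+U(20): 38≡12 → M
B(1)+A(0): 1 → B
H(7)+U(20): 27≡1 → B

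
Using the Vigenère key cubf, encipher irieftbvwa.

Repeat the key across the message: cubfcubfcu
i(8)+c(2): 10 → k
r(17)+u(20): 37≡11 → l
i(8)+b(1): 9 → j
e(4)+f(5): 9 → j
f(5)+c(2): 7 → h
t(19)+u(20): 39≡13 → n
b(1)+b(1): 2 → c
v(21)+f(5): 26≡0 → a
w(22)+c(2): 24 → y
a(0)+u(20): 20 → u

kljjhncayu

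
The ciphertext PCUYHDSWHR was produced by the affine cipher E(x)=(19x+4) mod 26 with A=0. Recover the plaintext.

The inverse of 19 mod 26 is 11, since 19·11=209≡1. Apply D(y)=11·(y−4) mod 26:
P(15): 11·(15−4)=121≡17 → R
C(2): 11·(2−4)=-22≡4 → E
U(20): 11·(20−4)=176≡20 → U
Y(24): 11·(24−4)=220≡12 → M
H(7): 11·(7−4)=33≡7 → H
D(3): 11·(3−4)=-11≡15 → P
S(18): 11·(18−4)=154≡24 → Y
W(22): 11·(22−4)=198≡16 → Q
H(7): 11·(7−4)=33≡7 → H
R(17): 11·(17−4)=143≡13 → N

REUMHPYQHN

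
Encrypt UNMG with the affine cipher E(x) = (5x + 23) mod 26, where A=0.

U(20): 5·20+23=123≡19 → T
N(13): 5·13+23=88≡10 → K
M(12): 5·12+23=83≡5 → F
G(6): 5·6+23=53≡1 → B

TKFB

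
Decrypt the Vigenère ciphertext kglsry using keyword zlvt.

lvqzsn

Repeat the key across the ciphertext: zlvtzl
k(10)−z(25): -15≡11 → l
g(6)−l(11): -5≡21 → v
l(11)−v(21): -10≡16 → q
s(18)−t(19): -1≡25 → z
r(17)−z(25): -8≡18 → s
y(24)−l(11): 13 → n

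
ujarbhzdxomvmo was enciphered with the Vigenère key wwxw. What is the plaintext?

yndvflchbspzqs

Repeat the key across the ciphertext: wwxwwwxwwwxwww
u(20)−w(22): -2≡24 → y
j(9)−w(22): -13≡13 → n
a(0)−x(23): -23≡3 → d
r(17)−w(22): -5≡21 → v
b(1)−w(22): -21≡5 → f
h(7)−w(22): -15≡11 → l
z(25)−x(23): 2 → c
d(3)−w(22): -19≡7 → h
x(23)−w(22): 1 → b
o(14)−w(22): -8≡18 → s
m(12)−x(23): -11≡15 → p
v(21)−w(22): -1≡25 → z
m(12)−w(22): -10≡16 → q
o(14)−w(22): -8≡18 → s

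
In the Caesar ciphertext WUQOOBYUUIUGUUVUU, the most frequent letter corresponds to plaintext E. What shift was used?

16

The most frequent ciphertext letter is U (appears 8 times).
U is position 20; E is position 4.
Shift = 16.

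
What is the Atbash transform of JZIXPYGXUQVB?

J(9) → Q(16)
Z(25) → A(0)
I(8) → R(17)
X(23) → C(2)
P(15) → K(10)
Y(24) → B(1)
G(6) → T(19)
X(23) → C(2)
U(20) → F(5)
Q(16) → J(9)
V(21) → E(4)
B(1) → Y(24)

QARCKBTCFJEY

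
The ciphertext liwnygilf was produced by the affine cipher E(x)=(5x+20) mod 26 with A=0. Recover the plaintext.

The inverse of 5 mod 26 is 21, since 5·21=105≡1. Apply D(y)=21·(y−20) mod 26:
l(11): 21·(11−20)=-189≡19 → t
i(8): 21·(8−20)=-252≡8 → i
w(22): 21·(22−20)=42≡16 → q
n(13): 21·(13−20)=-147≡9 → j
y(24): 21·(24−20)=84≡6 → g
g(6): 21·(6−20)=-294≡18 → s
i(8): 21·(8−20)=-252≡8 → i
l(11): 21·(11−20)=-189≡19 → t
f(5): 21·(5−20)=-315≡23 → x

tiqjgsitx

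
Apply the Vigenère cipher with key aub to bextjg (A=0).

byytdh

Repeat the key across the message: aubaub
b(1)+a(0): 1 → b
e(4)+u(20): 24 → y
x(23)+b(1): 24 → y
t(19)+a(0): 19 → t
j(9)+u(20): 29≡3 → d
g(6)+b(1): 7 → h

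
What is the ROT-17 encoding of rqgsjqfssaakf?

r(17): 17+17=34≡8 → i
q(16): 16+17=33≡7 → h
g(6): 6+17=23 → x
s(18): 18+17=35≡9 → j
j(9): 9+17=26≡0 → a
q(16): 16+17=33≡7 → h
f(5): 5+17=22 → w
s(18): 18+17=35≡9 → j
s(18): 18+17=35≡9 → j
a(0): 0+17=17 → r
a(0): 0+17=17 → r
k(10): 10+17=27≡1 → b
f(5): 5+17=22 → w

ihxjahwjjrrbw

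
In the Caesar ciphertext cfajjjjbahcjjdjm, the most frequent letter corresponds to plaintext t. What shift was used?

16

The most frequent ciphertext letter is j (appears 7 times).
j is position 9; t is position 19.
Shift = -10≡16.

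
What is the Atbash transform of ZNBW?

AMYD

Z(25) → A(0)
N(13) → M(12)
B(1) → Y(24)
W(22) → D(3)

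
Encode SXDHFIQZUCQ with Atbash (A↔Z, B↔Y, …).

HCWSURJAFXJ

S(18) → H(7)
X(23) → C(2)
D(3) → W(22)
H(7) → S(18)
F(5) → U(20)
I(8) → R(17)
Q(16) → J(9)
Z(25) → A(0)
U(20) → F(5)
C(2) → X(23)
Q(16) → J(9)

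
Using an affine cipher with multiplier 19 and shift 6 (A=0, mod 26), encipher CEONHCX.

C(2): 19·2+6=44≡18 → S
E(4): 19·4+6=82≡4 → E
O(14): 19·14+6=272≡12 → M
N(13): 19·13+6=253≡19 → T
H(7): 19·7+6=139≡9 → J
C(2): 19·2+6=44≡18 → S
X(23): 19·23+6=443≡1 → B

SEMTJSB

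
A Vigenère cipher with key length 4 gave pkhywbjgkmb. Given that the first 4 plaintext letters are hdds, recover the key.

Subtract each crib letter from the matching ciphertext letter (mod 26):
p(15)−h(7)=8 → i
k(10)−d(3)=7 → h
h(7)−d(3)=4 → e
y(24)−s(18)=6 → g

iheg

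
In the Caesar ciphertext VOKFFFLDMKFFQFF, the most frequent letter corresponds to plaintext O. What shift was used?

17

The most frequent ciphertext letter is F (appears 7 times).
F is position 5; O is position 14.
Shift = -9≡17.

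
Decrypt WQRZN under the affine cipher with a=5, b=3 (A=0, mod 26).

JNIUC

The inverse of 5 mod 26 is 21, since 5·21=105≡1. Apply D(y)=21·(y−3) mod 26:
W(22): 21·(22−3)=399≡9 → J
Q(16): 21·(16−3)=273≡13 → N
R(17): 21·(17−3)=294≡8 → I
Z(25): 21·(25−3)=462≡20 → U
N(13): 21·(13−3)=210≡2 → C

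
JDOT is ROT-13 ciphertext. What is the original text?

WQBG

J(9): 9−13=-4≡22 → W
D(3): 3−13=-10≡16 → Q
O(14): 14−13=1 → B
T(19): 19−13=6 → G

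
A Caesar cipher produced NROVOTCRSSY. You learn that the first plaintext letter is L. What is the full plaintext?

LPMTMRAPQQW

From the crib: N(13)−L(11)=2, so the shift is 2.
Subtract 2 from each ciphertext letter:
N(13): 13−2=11 → L
R(17): 17−2=15 → P
O(14): 14−2=12 → M
V(21): 21−2=19 → T
O(14): 14−2=12 → M
T(19): 19−2=17 → R
C(2): 2−2=0 → A
R(17): 17−2=15 → P
S(18): 18−2=16 → Q
S(18): 18−2=16 → Q
Y(24): 24−2=22 → W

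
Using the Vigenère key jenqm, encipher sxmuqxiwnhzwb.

bbzkcgmjdtiao

Repeat the key across the message: jenqmjenqmjen
s(18)+j(9): 27≡1 → b
x(23)+e(4): 27≡1 → b
m(12)+n(13): 25 → z
u(20)+q(16): 36≡10 → k
q(16)+m(12): 28≡2 → c
x(23)+j(9): 32≡6 → g
i(8)+e(4): 12 → m
w(22)+n(13): 35≡9 → j
n(13)+q(16): 29≡3 → d
h(7)+m(12): 19 → t
z(25)+j(9): 34≡8 → i
w(22)+e(4): 26≡0 → a
b(1)+n(13): 14 → o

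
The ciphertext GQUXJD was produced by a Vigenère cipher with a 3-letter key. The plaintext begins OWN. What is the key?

Subtract each crib letter from the matching ciphertext letter (mod 26):
G(6)−O(14)=-8≡18 → S
Q(16)−W(22)=-6≡20 → U
U(20)−N(13)=7 → H

SUH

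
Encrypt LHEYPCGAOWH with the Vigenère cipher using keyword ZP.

KWDNORFPNLG

Repeat the key across the message: ZPZPZPZPZPZ
L(11)+Z(25): 36≡10 → K
H(7)+P(15): 22 → W
E(4)+Z(25): 29≡3 → D
Y(24)+P(15): 39≡13 → N
P(15)+Z(25): 40≡14 → O
C(2)+P(15): 17 → R
G(6)+Z(25): 31≡5 → F
A(0)+P(15): 15 → P
O(14)+Z(25): 39≡13 → N
W(22)+P(15): 37≡11 → L
H(7)+Z(25): 32≡6 → G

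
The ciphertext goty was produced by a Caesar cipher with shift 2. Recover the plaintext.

g(6): 6−2=4 → e
o(14): 14−2=12 → m
t(19): 19−2=17 → r
y(24): 24−2=22 → w

emrw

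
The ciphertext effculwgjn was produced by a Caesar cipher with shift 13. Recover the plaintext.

e(4): 4−13=-9≡17 → r
f(5): 5−13=-8≡18 → s
f(5): 5−13=-8≡18 → s
c(2): 2−13=-11≡15 → p
u(20): 20−13=7 → h
l(11): 11−13=-2≡24 → y
w(22): 22−13=9 → j
g(6): 6−13=-7≡19 → t
j(9): 9−13=-4≡22 → w
n(13): 13−13=0 → a

rssphyjtwa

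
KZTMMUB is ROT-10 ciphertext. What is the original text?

APJCCKR

K(10): 10−10=0 → A
Z(25): 25−10=15 → P
T(19): 19−10=9 → J
M(12): 12−10=2 → C
M(12): 12−10=2 → C
U(20): 20−10=10 → K
B(1): 1−10=-9≡17 → R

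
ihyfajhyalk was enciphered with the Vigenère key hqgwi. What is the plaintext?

Repeat the key across the ciphertext: hqgwihqgwih
i(8)−h(7): 1 → b
h(7)−q(16): -9≡17 → r
y(24)−g(6): 18 → s
f(5)−w(22): -17≡9 → j
a(0)−i(8): -8≡18 → s
j(9)−h(7): 2 → c
h(7)−q(16): -9≡17 → r
y(24)−g(6): 18 → s
a(0)−w(22): -22≡4 → e
l(11)−i(8): 3 → d
k(10)−h(7): 3 → d

brsjscrsedd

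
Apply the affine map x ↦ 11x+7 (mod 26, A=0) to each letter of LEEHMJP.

YZZGJCQ

L(11): 11·11+7=128≡24 → Y
E(4): 11·4+7=51≡25 → Z
E(4): 11·4+7=51≡25 → Z
H(7): 11·7+7=84≡6 → G
M(12): 11·12+7=139≡9 → J
J(9): 11·9+7=106≡2 → C
P(15): 11·15+7=172≡16 → Q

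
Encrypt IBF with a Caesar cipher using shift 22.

EXB

I(8): 8+22=30≡4 → E
B(1): 1+22=23 → X
F(5): 5+22=27≡1 → B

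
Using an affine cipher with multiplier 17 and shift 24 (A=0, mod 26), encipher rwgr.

biwb

r(17): 17·17+24=313≡1 → b
w(22): 17·22+24=398≡8 → i
g(6): 17·6+24=126≡22 → w
r(17): 17·17+24=313≡1 → b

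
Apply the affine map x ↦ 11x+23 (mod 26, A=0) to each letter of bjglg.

b(1): 11·1+23=34≡8 → i
j(9): 11·9+23=122≡18 → s
g(6): 11·6+23=89≡11 → l
l(11): 11·11+23=144≡14 → o
g(6): 11·6+23=89≡11 → l

islol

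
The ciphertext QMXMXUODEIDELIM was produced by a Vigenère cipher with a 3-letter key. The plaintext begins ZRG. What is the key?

RVR

Subtract each crib letter from the matching ciphertext letter (mod 26):
Q(16)−Z(25)=-9≡17 → R
M(12)−R(17)=-5≡21 → V
X(23)−G(6)=17 → R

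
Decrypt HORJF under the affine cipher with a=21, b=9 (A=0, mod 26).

The inverse of 21 mod 26 is 5, since 21·5=105≡1. Apply D(y)=5·(y−9) mod 26:
H(7): 5·(7−9)=-10≡16 → Q
O(14): 5·(14−9)=25 → Z
R(17): 5·(17−9)=40≡14 → O
J(9): 5·(9−9)=0 → A
F(5): 5·(5−9)=-20≡6 → G

QZOAG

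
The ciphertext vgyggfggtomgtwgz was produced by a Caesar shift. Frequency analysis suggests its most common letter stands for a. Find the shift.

6

The most frequent ciphertext letter is g (appears 7 times).
g is position 6; a is position 0.
Shift = 6.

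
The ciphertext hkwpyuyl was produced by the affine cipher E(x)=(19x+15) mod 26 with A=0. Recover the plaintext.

The inverse of 19 mod 26 is 11, since 19·11=209≡1. Apply D(y)=11·(y−15) mod 26:
h(7): 11·(7−15)=-88≡16 → q
k(10): 11·(10−15)=-55≡23 → x
w(22): 11·(22−15)=77≡25 → z
p(15): 11·(15−15)=0 → a
y(24): 11·(24−15)=99≡21 → v
u(20): 11·(20−15)=55≡3 → d
y(24): 11·(24−15)=99≡21 → v
l(11): 11·(11−15)=-44≡8 → i

qxzavdvi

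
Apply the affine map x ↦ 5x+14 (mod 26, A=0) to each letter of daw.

dou

d(3): 5·3+14=29≡3 → d
a(0): 5·0+14=14 → o
w(22): 5·22+14=124≡20 → u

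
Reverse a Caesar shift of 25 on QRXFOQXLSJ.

RSYGPRYMTK

Q(16): 16−25=-9≡17 → R
R(17): 17−25=-8≡18 → S
X(23): 23−25=-2≡24 → Y
F(5): 5−25=-20≡6 → G
O(14): 14−25=-11≡15 → P
Q(16): 16−25=-9≡17 → R
X(23): 23−25=-2≡24 → Y
L(11): 11−25=-14≡12 → M
S(18): 18−25=-7≡19 → T
J(9): 9−25=-16≡10 → K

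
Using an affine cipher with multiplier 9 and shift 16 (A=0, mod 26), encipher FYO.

JYM

F(5): 9·5+16=61≡9 → J
Y(24): 9·24+16=232≡24 → Y
O(14): 9·14+16=142≡12 → M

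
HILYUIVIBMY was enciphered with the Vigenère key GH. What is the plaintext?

BBFROBPBVFS

Repeat the key across the ciphertext: GHGHGHGHGHG
H(7)−G(6): 1 → B
I(8)−H(7): 1 → B
L(11)−G(6): 5 → F
Y(24)−H(7): 17 → R
U(20)−G(6): 14 → O
I(8)−H(7): 1 → B
V(21)−G(6): 15 → P
I(8)−H(7): 1 → B
B(1)−G(6): -5≡21 → V
M(12)−H(7): 5 → F
Y(24)−G(6): 18 → S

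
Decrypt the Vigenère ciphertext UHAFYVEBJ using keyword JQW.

LREWIZVLN

Repeat the key across the ciphertext: JQWJQWJQW
U(20)−J(9): 11 → L
H(7)−Q(16): -9≡17 → R
A(0)−W(22): -22≡4 → E
F(5)−J(9): -4≡22 → W
Y(24)−Q(16): 8 → I
V(21)−W(22): -1≡25 → Z
E(4)−J(9): -5≡21 → V
B(1)−Q(16): -15≡11 → L
J(9)−W(22): -13≡13 → N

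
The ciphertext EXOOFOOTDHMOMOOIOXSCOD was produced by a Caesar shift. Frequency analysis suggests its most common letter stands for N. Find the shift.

The most frequent ciphertext letter is O (appears 9 times).
O is position 14; N is position 13.
Shift = 1.

1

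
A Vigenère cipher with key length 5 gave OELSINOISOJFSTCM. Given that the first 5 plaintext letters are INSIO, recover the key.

Subtract each crib letter from the matching ciphertext letter (mod 26):
O(14)−I(8)=6 → G
E(4)−N(13)=-9≡17 → R
L(11)−S(18)=-7≡19 → T
S(18)−I(8)=10 → K
I(8)−O(14)=-6≡20 → U

GRTKU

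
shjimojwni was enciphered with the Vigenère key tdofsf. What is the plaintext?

zevdujqtzd

Repeat the key across the ciphertext: tdofsftdof
s(18)−t(19): -1≡25 → z
h(7)−d(3): 4 → e
j(9)−o(14): -5≡21 → v
i(8)−f(5): 3 → d
m(12)−s(18): -6≡20 → u
o(14)−f(5): 9 → j
j(9)−t(19): -10≡16 → q
w(22)−d(3): 19 → t
n(13)−o(14): -1≡25 → z
i(8)−f(5): 3 → d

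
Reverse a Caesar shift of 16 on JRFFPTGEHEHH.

J(9): 9−16=-7≡19 → T
R(17): 17−16=1 → B
F(5): 5−16=-11≡15 → P
F(5): 5−16=-11≡15 → P
P(15): 15−16=-1≡25 → Z
T(19): 19−16=3 → D
G(6): 6−16=-10≡16 → Q
E(4): 4−16=-12≡14 → O
H(7): 7−16=-9≡17 → R
E(4): 4−16=-12≡14 → O
H(7): 7−16=-9≡17 → R
H(7): 7−16=-9≡17 → R

TBPPZDQORORR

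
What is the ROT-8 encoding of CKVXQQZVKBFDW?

KSDFYYHDSJNLE

C(2): 2+8=10 → K
K(10): 10+8=18 → S
V(21): 21+8=29≡3 → D
X(23): 23+8=31≡5 → F
Q(16): 16+8=24 → Y
Q(16): 16+8=24 → Y
Z(25): 25+8=33≡7 → H
V(21): 21+8=29≡3 → D
K(10): 10+8=18 → S
B(1): 1+8=9 → J
F(5): 5+8=13 → N
D(3): 3+8=11 → L
W(22): 22+8=30≡4 → E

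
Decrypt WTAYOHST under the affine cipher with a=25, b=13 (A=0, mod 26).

RUNPZGVU

The inverse of 25 mod 26 is 25, since 25·25=625≡1. Apply D(y)=25·(y−13) mod 26:
W(22): 25·(22−13)=225≡17 → R
T(19): 25·(19−13)=150≡20 → U
A(0): 25·(0−13)=-325≡13 → N
Y(24): 25·(24−13)=275≡15 → P
O(14): 25·(14−13)=25 → Z
H(7): 25·(7−13)=-150≡6 → G
S(18): 25·(18−13)=125≡21 → V
T(19): 25·(19−13)=150≡20 → U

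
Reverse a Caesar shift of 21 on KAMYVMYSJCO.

K(10): 10−21=-11≡15 → P
A(0): 0−21=-21≡5 → F
M(12): 12−21=-9≡17 → R
Y(24): 24−21=3 → D
V(21): 21−21=0 → A
M(12): 12−21=-9≡17 → R
Y(24): 24−21=3 → D
S(18): 18−21=-3≡23 → X
J(9): 9−21=-12≡14 → O
C(2): 2−21=-19≡7 → H
O(14): 14−21=-7≡19 → T

PFRDARDXOHT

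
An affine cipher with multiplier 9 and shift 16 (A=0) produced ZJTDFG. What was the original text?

The inverse of 9 mod 26 is 3, since 9·3=27≡1. Apply D(y)=3·(y−16) mod 26:
Z(25): 3·(25−16)=27≡1 → B
J(9): 3·(9−16)=-21≡5 → F
T(19): 3·(19−16)=9 → J
D(3): 3·(3−16)=-39≡13 → N
F(5): 3·(5−16)=-33≡19 → T
G(6): 3·(6−16)=-30≡22 → W

BFJNTW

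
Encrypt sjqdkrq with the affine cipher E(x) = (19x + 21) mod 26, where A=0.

zknadgn

s(18): 19·18+21=363≡25 → z
j(9): 19·9+21=192≡10 → k
q(16): 19·16+21=325≡13 → n
d(3): 19·3+21=78≡0 → a
k(10): 19·10+21=211≡3 → d
r(17): 19·17+21=344≡6 → g
q(16): 19·16+21=325≡13 → n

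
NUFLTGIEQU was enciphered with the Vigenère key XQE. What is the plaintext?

Repeat the key across the ciphertext: XQEXQEXQEX
N(13)−X(23): -10≡16 → Q
U(20)−Q(16): 4 → E
F(5)−E(4): 1 → B
L(11)−X(23): -12≡14 → O
T(19)−Q(16): 3 → D
G(6)−E(4): 2 → C
I(8)−X(23): -15≡11 → L
E(4)−Q(16): -12≡14 → O
Q(16)−E(4): 12 → M
U(20)−X(23): -3≡23 → X

QEBODCLOMX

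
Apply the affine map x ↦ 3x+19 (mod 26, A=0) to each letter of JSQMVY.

UVPDEN

J(9): 3·9+19=46≡20 → U
S(18): 3·18+19=73≡21 → V
Q(16): 3·16+19=67≡15 → P
M(12): 3·12+19=55≡3 → D
V(21): 3·21+19=82≡4 → E
Y(24): 3·24+19=91≡13 → N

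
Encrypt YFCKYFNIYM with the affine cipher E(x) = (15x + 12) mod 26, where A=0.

IJQGIJZCIK

Y(24): 15·24+12=372≡8 → I
F(5): 15·5+12=87≡9 → J
C(2): 15·2+12=42≡16 → Q
K(10): 15·10+12=162≡6 → G
Y(24): 15·24+12=372≡8 → I
F(5): 15·5+12=87≡9 → J
N(13): 15·13+12=207≡25 → Z
I(8): 15·8+12=132≡2 → C
Y(24): 15·24+12=372≡8 → I
M(12): 15·12+12=192≡10 → K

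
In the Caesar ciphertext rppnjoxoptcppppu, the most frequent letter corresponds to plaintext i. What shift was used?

7

The most frequent ciphertext letter is p (appears 7 times).
p is position 15; i is position 8.
Shift = 7.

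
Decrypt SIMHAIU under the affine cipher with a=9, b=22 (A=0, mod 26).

OKWHMKU

The inverse of 9 mod 26 is 3, since 9·3=27≡1. Apply D(y)=3·(y−22) mod 26:
S(18): 3·(18−22)=-12≡14 → O
I(8): 3·(8−22)=-42≡10 → K
M(12): 3·(12−22)=-30≡22 → W
H(7): 3·(7−22)=-45≡7 → H
A(0): 3·(0−22)=-66≡12 → M
I(8): 3·(8−22)=-42≡10 → K
U(20): 3·(20−22)=-6≡20 → U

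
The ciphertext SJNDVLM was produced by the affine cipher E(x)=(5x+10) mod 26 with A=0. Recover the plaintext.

MFLJXVQ

The inverse of 5 mod 26 is 21, since 5·21=105≡1. Apply D(y)=21·(y−10) mod 26:
S(18): 21·(18−10)=168≡12 → M
J(9): 21·(9−10)=-21≡5 → F
N(13): 21·(13−10)=63≡11 → L
D(3): 21·(3−10)=-147≡9 → J
V(21): 21·(21−10)=231≡23 → X
L(11): 21·(11−10)=21 → V
M(12): 21·(12−10)=42≡16 → Q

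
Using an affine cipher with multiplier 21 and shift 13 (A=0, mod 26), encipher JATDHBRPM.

UNWYEIGQF

J(9): 21·9+13=202≡20 → U
A(0): 21·0+13=13 → N
T(19): 21·19+13=412≡22 → W
D(3): 21·3+13=76≡24 → Y
H(7): 21·7+13=160≡4 → E
B(1): 21·1+13=34≡8 → I
R(17): 21·17+13=370≡6 → G
P(15): 21·15+13=328≡16 → Q
M(12): 21·12+13=265≡5 → F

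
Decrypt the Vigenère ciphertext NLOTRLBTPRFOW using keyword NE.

Repeat the key across the ciphertext: NENENENENENEN
N(13)−N(13): 0 → A
L(11)−E(4): 7 → H
O(14)−N(13): 1 → B
T(19)−E(4): 15 → P
R(17)−N(13): 4 → E
L(11)−E(4): 7 → H
B(1)−N(13): -12≡14 → O
T(19)−E(4): 15 → P
P(15)−N(13): 2 → C
R(17)−E(4): 13 → N
F(5)−N(13): -8≡18 → S
O(14)−E(4): 10 → K
W(22)−N(13): 9 → J

AHBPEHOPCNSKJ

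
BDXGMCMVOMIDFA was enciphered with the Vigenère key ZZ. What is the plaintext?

CEYHNDNWPNJEGB

Repeat the key across the ciphertext: ZZZZZZZZZZZZZZ
B(1)−Z(25): -24≡2 → C
D(3)−Z(25): -22≡4 → E
X(23)−Z(25): -2≡24 → Y
G(6)−Z(25): -19≡7 → H
M(12)−Z(25): -13≡13 → N
C(2)−Z(25): -23≡3 → D
M(12)−Z(25): -13≡13 → N
V(21)−Z(25): -4≡22 → W
O(14)−Z(25): -11≡15 → P
M(12)−Z(25): -13≡13 → N
I(8)−Z(25): -17≡9 → J
D(3)−Z(25): -22≡4 → E
F(5)−Z(25): -20≡6 → G
A(0)−Z(25): -25≡1 → B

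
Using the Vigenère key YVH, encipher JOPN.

Repeat the key across the message: YVHY
J(9)+Y(24): 33≡7 → H
O(14)+V(21): 35≡9 → J
P(15)+H(7): 22 → W
N(13)+Y(24): 37≡11 → L

HJWL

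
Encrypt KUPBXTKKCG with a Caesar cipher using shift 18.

K(10): 10+18=28≡2 → C
U(20): 20+18=38≡12 → M
P(15): 15+18=33≡7 → H
B(1): 1+18=19 → T
X(23): 23+18=41≡15 → P
T(19): 19+18=37≡11 → L
K(10): 10+18=28≡2 → C
K(10): 10+18=28≡2 → C
C(2): 2+18=20 → U
G(6): 6+18=24 → Y

CMHTPLCCUY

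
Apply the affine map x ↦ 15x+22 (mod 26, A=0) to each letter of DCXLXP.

PADFDN

D(3): 15·3+22=67≡15 → P
C(2): 15·2+22=52≡0 → A
X(23): 15·23+22=367≡3 → D
L(11): 15·11+22=187≡5 → F
X(23): 15·23+22=367≡3 → D
P(15): 15·15+22=247≡13 → N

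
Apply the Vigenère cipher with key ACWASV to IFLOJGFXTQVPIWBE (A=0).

Repeat the key across the message: ACWASVACWASVACWA
I(8)+A(0): 8 → I
F(5)+C(2): 7 → H
L(11)+W(22): 33≡7 → H
O(14)+A(0): 14 → O
J(9)+S(18): 27≡1 → B
G(6)+V(21): 27≡1 → B
F(5)+A(0): 5 → F
X(23)+C(2): 25 → Z
T(19)+W(22): 41≡15 → P
Q(16)+A(0): 16 → Q
V(21)+S(18): 39≡13 → N
P(15)+V(21): 36≡10 → K
I(8)+A(0): 8 → I
W(22)+C(2): 24 → Y
B(1)+W(22): 23 → X
E(4)+A(0): 4 → E

IHHOBBFZPQNKIYXE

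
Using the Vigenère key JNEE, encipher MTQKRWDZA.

Repeat the key across the message: JNEEJNEEJ
M(12)+J(9): 21 → V
T(19)+N(13): 32≡6 → G
Q(16)+E(4): 20 → U
K(10)+E(4): 14 → O
R(17)+J(9): 26≡0 → A
W(22)+N(13): 35≡9 → J
D(3)+E(4): 7 → H
Z(25)+E(4): 29≡3 → D
A(0)+J(9): 9 → J

VGUOAJHDJ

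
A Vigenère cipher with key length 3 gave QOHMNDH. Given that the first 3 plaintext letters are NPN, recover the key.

DZU

Subtract each crib letter from the matching ciphertext letter (mod 26):
Q(16)−N(13)=3 → D
O(14)−P(15)=-1≡25 → Z
H(7)−N(13)=-6≡20 → U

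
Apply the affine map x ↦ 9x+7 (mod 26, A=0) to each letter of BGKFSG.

QJTANJ

B(1): 9·1+7=16 → Q
G(6): 9·6+7=61≡9 → J
K(10): 9·10+7=97≡19 → T
F(5): 9·5+7=52≡0 → A
S(18): 9·18+7=169≡13 → N
G(6): 9·6+7=61≡9 → J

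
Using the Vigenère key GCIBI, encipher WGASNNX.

Repeat the key across the message: GCIBIGC
W(22)+G(6): 28≡2 → C
G(6)+C(2): 8 → I
A(0)+I(8): 8 → I
S(18)+B(1): 19 → T
N(13)+I(8): 21 → V
N(13)+G(6): 19 → T
X(23)+C(2): 25 → Z

CIITVTZ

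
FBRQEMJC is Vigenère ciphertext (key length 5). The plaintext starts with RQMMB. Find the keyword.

Subtract each crib letter from the matching ciphertext letter (mod 26):
F(5)−R(17)=-12≡14 → O
B(1)−Q(16)=-15≡11 → L
R(17)−M(12)=5 → F
Q(16)−M(12)=4 → E
E(4)−B(1)=3 → D

OLFED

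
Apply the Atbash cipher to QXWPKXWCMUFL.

Q(16) → J(9)
X(23) → C(2)
W(22) → D(3)
P(15) → K(10)
K(10) → P(15)
X(23) → C(2)
W(22) → D(3)
C(2) → X(23)
M(12) → N(13)
U(20) → F(5)
F(5) → U(20)
L(11) → O(14)

JCDKPCDXNFUO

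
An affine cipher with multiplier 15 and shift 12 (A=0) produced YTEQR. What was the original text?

GXWCJ

The inverse of 15 mod 26 is 7, since 15·7=105≡1. Apply D(y)=7·(y−12) mod 26:
Y(24): 7·(24−12)=84≡6 → G
T(19): 7·(19−12)=49≡23 → X
E(4): 7·(4−12)=-56≡22 → W
Q(16): 7·(16−12)=28≡2 → C
R(17): 7·(17−12)=35≡9 → J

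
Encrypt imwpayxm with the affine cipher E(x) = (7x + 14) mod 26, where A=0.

sumpoatu

i(8): 7·8+14=70≡18 → s
m(12): 7·12+14=98≡20 → u
w(22): 7·22+14=168≡12 → m
p(15): 7·15+14=119≡15 → p
a(0): 7·0+14=14 → o
y(24): 7·24+14=182≡0 → a
x(23): 7·23+14=175≡19 → t
m(12): 7·12+14=98≡20 → u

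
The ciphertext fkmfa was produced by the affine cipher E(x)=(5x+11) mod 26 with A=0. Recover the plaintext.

The inverse of 5 mod 26 is 21, since 5·21=105≡1. Apply D(y)=21·(y−11) mod 26:
f(5): 21·(5−11)=-126≡4 → e
k(10): 21·(10−11)=-21≡5 → f
m(12): 21·(12−11)=21 → v
f(5): 21·(5−11)=-126≡4 → e
a(0): 21·(0−11)=-231≡3 → d

efved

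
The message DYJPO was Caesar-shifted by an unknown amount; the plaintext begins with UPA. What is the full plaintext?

From the crib: D(3)−U(20)=-17≡9, so the shift is 9.
Subtract 9 from each ciphertext letter:
D(3): 3−9=-6≡20 → U
Y(24): 24−9=15 → P
J(9): 9−9=0 → A
P(15): 15−9=6 → G
O(14): 14−9=5 → F

UPAGF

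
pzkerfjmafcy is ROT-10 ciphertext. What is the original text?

fpauhvzcqvso

p(15): 15−10=5 → f
z(25): 25−10=15 → p
k(10): 10−10=0 → a
e(4): 4−10=-6≡20 → u
r(17): 17−10=7 → h
f(5): 5−10=-5≡21 → v
j(9): 9−10=-1≡25 → z
m(12): 12−10=2 → c
a(0): 0−10=-10≡16 → q
f(5): 5−10=-5≡21 → v
c(2): 2−10=-8≡18 → s
y(24): 24−10=14 → o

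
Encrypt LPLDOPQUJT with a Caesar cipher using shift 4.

PTPHSTUYNX

L(11): 11+4=15 → P
P(15): 15+4=19 → T
L(11): 11+4=15 → P
D(3): 3+4=7 → H
O(14): 14+4=18 → S
P(15): 15+4=19 → T
Q(16): 16+4=20 → U
U(20): 20+4=24 → Y
J(9): 9+4=13 → N
T(19): 19+4=23 → X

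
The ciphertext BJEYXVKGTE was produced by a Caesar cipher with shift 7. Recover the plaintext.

UCXRQODZMX

B(1): 1−7=-6≡20 → U
J(9): 9−7=2 → C
E(4): 4−7=-3≡23 → X
Y(24): 24−7=17 → R
X(23): 23−7=16 → Q
V(21): 21−7=14 → O
K(10): 10−7=3 → D
G(6): 6−7=-1≡25 → Z
T(19): 19−7=12 → M
E(4): 4−7=-3≡23 → X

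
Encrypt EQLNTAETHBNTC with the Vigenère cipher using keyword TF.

XVESMFXYAGGYV

Repeat the key across the message: TFTFTFTFTFTFT
E(4)+T(19): 23 → X
Q(16)+F(5): 21 → V
L(11)+T(19): 30≡4 → E
N(13)+F(5): 18 → S
T(19)+T(19): 38≡12 → M
A(0)+F(5): 5 → F
E(4)+T(19): 23 → X
T(19)+F(5): 24 → Y
H(7)+T(19): 26≡0 → A
B(1)+F(5): 6 → G
N(13)+T(19): 32≡6 → G
T(19)+F(5): 24 → Y
C(2)+T(19): 21 → V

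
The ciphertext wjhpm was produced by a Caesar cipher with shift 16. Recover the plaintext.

w(22): 22−16=6 → g
j(9): 9−16=-7≡19 → t
h(7): 7−16=-9≡17 → r
p(15): 15−16=-1≡25 → z
m(12): 12−16=-4≡22 → w

gtrzw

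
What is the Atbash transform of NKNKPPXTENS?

N(13) → M(12)
K(10) → P(15)
N(13) → M(12)
K(10) → P(15)
P(15) → K(10)
P(15) → K(10)
X(23) → C(2)
T(19) → G(6)
E(4) → V(21)
N(13) → M(12)
S(18) → H(7)

MPMPKKCGVMH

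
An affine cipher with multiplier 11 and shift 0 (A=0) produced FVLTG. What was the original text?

The inverse of 11 mod 26 is 19, since 11·19=209≡1. Apply D(y)=19·(y−0) mod 26:
F(5): 19·(5−0)=95≡17 → R
V(21): 19·(21−0)=399≡9 → J
L(11): 19·(11−0)=209≡1 → B
T(19): 19·(19−0)=361≡23 → X
G(6): 19·(6−0)=114≡10 → K

RJBXK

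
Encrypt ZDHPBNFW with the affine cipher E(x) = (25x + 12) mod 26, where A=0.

NJFXLZHQ

Z(25): 25·25+12=637≡13 → N
D(3): 25·3+12=87≡9 → J
H(7): 25·7+12=187≡5 → F
P(15): 25·15+12=387≡23 → X
B(1): 25·1+12=37≡11 → L
N(13): 25·13+12=337≡25 → Z
F(5): 25·5+12=137≡7 → H
W(22): 25·22+12=562≡16 → Q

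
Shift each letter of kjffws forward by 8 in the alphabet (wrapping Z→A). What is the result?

srnnea

k(10): 10+8=18 → s
j(9): 9+8=17 → r
f(5): 5+8=13 → n
f(5): 5+8=13 → n
w(22): 22+8=30≡4 → e
s(18): 18+8=26≡0 → a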